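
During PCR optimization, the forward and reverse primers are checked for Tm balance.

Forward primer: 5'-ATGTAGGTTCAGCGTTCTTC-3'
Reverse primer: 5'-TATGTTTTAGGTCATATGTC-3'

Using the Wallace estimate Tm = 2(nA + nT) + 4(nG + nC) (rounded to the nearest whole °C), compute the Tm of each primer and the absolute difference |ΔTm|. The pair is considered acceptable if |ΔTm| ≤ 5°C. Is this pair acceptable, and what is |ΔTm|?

Forward: A=3 T=8 G=5 C=4 → Tm = 2·11 + 4·9 = 58°C.
Reverse: A=4 T=10 G=4 C=2 → Tm = 2·14 + 4·6 = 52°C.
|ΔTm| = |58 − 52| = 6°C, > 5°C.

|ΔTm| = 6°C; the pair is not acceptable.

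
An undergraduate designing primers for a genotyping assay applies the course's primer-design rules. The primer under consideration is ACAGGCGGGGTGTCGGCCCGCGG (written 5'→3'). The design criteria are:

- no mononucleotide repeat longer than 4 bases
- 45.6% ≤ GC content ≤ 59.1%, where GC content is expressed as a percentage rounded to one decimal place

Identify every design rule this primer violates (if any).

Fails: GC content.

Base counts: A=2, T=2, G=12, C=7 (length 23).
homopolymer run: longest run = 4 ✓
GC content: GC 19/23 = 82.6%, outside 45.6–59.1% ✗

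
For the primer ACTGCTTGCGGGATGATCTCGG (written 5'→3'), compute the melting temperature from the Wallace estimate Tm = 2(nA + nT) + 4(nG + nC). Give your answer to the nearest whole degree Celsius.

70°C

Base counts: A=3, T=6, G=8, C=5 (length 22).
Tm = 2·(3+6) + 4·(8+5) = 2·9 + 4·13 = 18 + 52 = 70°C.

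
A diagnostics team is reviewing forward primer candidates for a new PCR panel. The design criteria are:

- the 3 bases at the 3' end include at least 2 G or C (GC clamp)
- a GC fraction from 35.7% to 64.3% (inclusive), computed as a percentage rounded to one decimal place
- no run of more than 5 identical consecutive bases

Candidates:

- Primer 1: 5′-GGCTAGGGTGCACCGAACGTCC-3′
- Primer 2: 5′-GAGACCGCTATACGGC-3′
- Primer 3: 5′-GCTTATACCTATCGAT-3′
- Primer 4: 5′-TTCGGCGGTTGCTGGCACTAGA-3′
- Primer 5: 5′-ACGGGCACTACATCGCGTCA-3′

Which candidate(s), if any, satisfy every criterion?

Primer 1 (22 nt, A=4 T=3 G=8 C=7): 3' end TCC has 2 G/C ✓; GC 15/22 = 68.2%, outside 35.7–64.3% ✗; longest run = 3 ✓ — fails.
Primer 2 (16 nt, A=4 T=2 G=5 C=5): 3' end GGC has 3 G/C ✓; GC 10/16 = 62.5% ✓; longest run = 2 ✓ — passes.
Primer 3 (16 nt, A=4 T=6 G=2 C=4): 3' end GAT has 1 G/C, need ≥2 ✗; GC 6/16 = 37.5% ✓; longest run = 2 ✓ — fails.
Primer 4 (22 nt, A=3 T=6 G=8 C=5): 3' end AGA has 1 G/C, need ≥2 ✗; GC 13/22 = 59.1% ✓; longest run = 2 ✓ — fails.
Primer 5 (20 nt, A=5 T=3 G=5 C=7): 3' end TCA has 1 G/C, need ≥2 ✗; GC 12/20 = 60.0% ✓; longest run = 3 ✓ — fails.

Primer 2 only.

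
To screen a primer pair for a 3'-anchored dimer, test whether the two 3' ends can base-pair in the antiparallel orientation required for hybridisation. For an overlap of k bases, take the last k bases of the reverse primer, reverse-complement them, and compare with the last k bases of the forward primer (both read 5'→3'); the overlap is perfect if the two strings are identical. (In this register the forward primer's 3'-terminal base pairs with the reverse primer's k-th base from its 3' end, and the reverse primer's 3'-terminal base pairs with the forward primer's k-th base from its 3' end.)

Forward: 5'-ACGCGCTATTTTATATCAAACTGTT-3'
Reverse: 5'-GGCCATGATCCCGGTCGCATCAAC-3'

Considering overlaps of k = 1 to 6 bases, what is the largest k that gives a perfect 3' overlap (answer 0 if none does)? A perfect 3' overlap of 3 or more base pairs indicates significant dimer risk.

Longest perfect overlap: 3 complementary base pairs; significant dimer risk (threshold 3).

Last 6 bases (5'→3') — forward …ACTGTT, reverse …ATCAAC.
Reverse complement of the reverse primer's last 6 bases: GTTGAT; its first k bases are the reverse complement of the reverse primer's last k bases, so a perfect k-base overlap needs the forward primer's last k bases to equal them.
Comparing (forward last k vs required): k=1: T vs G ✗; k=2: TT vs GT ✗; k=3: GTT vs GTT ✓; k=4: TGTT vs GTTG ✗; k=5: CTGTT vs GTTGA ✗; k=6: ACTGTT vs GTTGAT ✗.
Only k = 3 is perfect, so the longest perfect 3' overlap is 3.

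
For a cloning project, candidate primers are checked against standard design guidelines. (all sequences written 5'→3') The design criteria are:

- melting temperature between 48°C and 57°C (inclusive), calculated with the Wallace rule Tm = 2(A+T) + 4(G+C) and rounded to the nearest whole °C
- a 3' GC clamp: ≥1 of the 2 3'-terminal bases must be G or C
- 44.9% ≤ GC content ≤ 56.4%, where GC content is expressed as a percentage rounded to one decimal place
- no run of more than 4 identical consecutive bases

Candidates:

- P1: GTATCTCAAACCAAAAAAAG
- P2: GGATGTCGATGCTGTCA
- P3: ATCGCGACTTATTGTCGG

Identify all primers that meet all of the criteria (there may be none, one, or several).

P2 and P3.

P1 (20 nt, A=11 T=3 G=2 C=4): Tm = 2·14 + 4·6 = 52°C ✓; 3' end AG has 1 G/C ✓; GC 6/20 = 30.0%, outside 44.9–56.4% ✗; longest run = 7, exceeds 4 ✗ — fails.
P2 (17 nt, A=3 T=5 G=6 C=3): Tm = 2·8 + 4·9 = 52°C ✓; 3' end CA has 1 G/C ✓; GC 9/17 = 52.9% ✓; longest run = 2 ✓ — passes.
P3 (18 nt, A=3 T=6 G=5 C=4): Tm = 2·9 + 4·9 = 54°C ✓; 3' end GG has 2 G/C ✓; GC 9/18 = 50.0% ✓; longest run = 2 ✓ — passes.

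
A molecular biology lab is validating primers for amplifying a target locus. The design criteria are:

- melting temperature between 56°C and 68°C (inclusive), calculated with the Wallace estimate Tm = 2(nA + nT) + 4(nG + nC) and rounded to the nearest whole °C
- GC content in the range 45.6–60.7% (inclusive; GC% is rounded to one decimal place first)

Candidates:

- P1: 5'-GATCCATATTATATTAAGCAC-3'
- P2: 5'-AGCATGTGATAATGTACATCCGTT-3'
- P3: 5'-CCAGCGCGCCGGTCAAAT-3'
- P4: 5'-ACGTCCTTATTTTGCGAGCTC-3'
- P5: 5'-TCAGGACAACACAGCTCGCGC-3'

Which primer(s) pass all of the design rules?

P1 (21 nt, A=8 T=7 G=2 C=4): Tm = 2·15 + 4·6 = 54°C, outside 56–68°C ✗; GC 6/21 = 28.6%, outside 45.6–60.7% ✗ — fails.
P2 (24 nt, A=7 T=8 G=5 C=4): Tm = 2·15 + 4·9 = 66°C ✓; GC 9/24 = 37.5%, outside 45.6–60.7% ✗ — fails.
P3 (18 nt, A=4 T=2 G=5 C=7): Tm = 2·6 + 4·12 = 60°C ✓; GC 12/18 = 66.7%, outside 45.6–60.7% ✗ — fails.
P4 (21 nt, A=3 T=8 G=4 C=6): Tm = 2·11 + 4·10 = 62°C ✓; GC 10/21 = 47.6% ✓ — passes.
P5 (21 nt, A=6 T=2 G=5 C=8): Tm = 2·8 + 4·13 = 68°C ✓; GC 13/21 = 61.9%, outside 45.6–60.7% ✗ — fails.

P4 only.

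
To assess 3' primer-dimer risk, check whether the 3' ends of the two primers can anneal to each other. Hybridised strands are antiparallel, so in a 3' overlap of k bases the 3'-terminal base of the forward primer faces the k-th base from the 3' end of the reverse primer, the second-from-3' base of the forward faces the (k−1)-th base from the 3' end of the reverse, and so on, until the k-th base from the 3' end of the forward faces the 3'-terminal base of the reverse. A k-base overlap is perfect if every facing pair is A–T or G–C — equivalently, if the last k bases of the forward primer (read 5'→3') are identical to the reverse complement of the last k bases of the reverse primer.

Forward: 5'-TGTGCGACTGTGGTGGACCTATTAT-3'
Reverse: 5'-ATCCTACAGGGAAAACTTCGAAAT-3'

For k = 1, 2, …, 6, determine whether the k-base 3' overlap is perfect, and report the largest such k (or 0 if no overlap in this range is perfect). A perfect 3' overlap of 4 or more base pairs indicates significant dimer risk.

Last 6 bases (5'→3') — forward …TATTAT, reverse …CGAAAT.
Reverse complement of the reverse primer's last 6 bases: ATTTCG; its first k bases are the reverse complement of the reverse primer's last k bases, so a perfect k-base overlap needs the forward primer's last k bases to equal them.
Comparing (forward last k vs required): k=1: T vs A ✗; k=2: AT vs AT ✓; k=3: TAT vs ATT ✗; k=4: TTAT vs ATTT ✗; k=5: ATTAT vs ATTTC ✗; k=6: TATTAT vs ATTTCG ✗.
Only k = 2 is perfect, so the longest perfect 3' overlap is 2.

Longest perfect overlap: 2 complementary base pairs; below the dimer-risk threshold (threshold 4).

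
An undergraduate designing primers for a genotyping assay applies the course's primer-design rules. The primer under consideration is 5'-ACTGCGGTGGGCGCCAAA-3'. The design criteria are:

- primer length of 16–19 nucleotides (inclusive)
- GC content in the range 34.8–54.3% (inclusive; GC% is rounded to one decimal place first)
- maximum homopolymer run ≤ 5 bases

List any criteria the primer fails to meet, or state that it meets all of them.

Fails: GC content.

Base counts: A=4, T=2, G=7, C=5 (length 18).
length: length 18 ✓
GC content: GC 12/18 = 66.7%, outside 34.8–54.3% ✗
homopolymer run: longest run = 3 ✓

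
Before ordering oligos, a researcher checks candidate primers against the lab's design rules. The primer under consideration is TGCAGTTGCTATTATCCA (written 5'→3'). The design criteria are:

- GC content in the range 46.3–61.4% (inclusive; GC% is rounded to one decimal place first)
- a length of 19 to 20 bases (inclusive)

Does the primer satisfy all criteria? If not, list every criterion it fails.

Fails: GC content, length.

Base counts: A=4, T=7, G=3, C=4 (length 18).
GC content: GC 7/18 = 38.9%, outside 46.3–61.4% ✗
length: length 18, outside 19–20 ✗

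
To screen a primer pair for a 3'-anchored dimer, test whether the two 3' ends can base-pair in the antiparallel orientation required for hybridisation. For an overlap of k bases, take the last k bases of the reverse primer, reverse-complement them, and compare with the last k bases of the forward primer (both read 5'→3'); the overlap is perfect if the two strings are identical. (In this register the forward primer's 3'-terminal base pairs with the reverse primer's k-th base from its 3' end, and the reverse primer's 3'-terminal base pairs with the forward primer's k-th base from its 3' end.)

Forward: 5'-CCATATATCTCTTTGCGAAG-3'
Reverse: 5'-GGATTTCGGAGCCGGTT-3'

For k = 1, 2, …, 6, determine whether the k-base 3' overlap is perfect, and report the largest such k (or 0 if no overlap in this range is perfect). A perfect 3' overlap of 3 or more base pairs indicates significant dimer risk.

Longest perfect overlap: 0 complementary base pairs; below the dimer-risk threshold (threshold 3).

Last 6 bases (5'→3') — forward …GCGAAG, reverse …CCGGTT.
Reverse complement of the reverse primer's last 6 bases: AACCGG; its first k bases are the reverse complement of the reverse primer's last k bases, so a perfect k-base overlap needs the forward primer's last k bases to equal them.
Comparing (forward last k vs required): k=1: G vs A ✗; k=2: AG vs AA ✗; k=3: AAG vs AAC ✗; k=4: GAAG vs AACC ✗; k=5: CGAAG vs AACCG ✗; k=6: GCGAAG vs AACCGG ✗.
No overlap length from 1 to 6 is perfect, so the longest perfect 3' overlap is 0.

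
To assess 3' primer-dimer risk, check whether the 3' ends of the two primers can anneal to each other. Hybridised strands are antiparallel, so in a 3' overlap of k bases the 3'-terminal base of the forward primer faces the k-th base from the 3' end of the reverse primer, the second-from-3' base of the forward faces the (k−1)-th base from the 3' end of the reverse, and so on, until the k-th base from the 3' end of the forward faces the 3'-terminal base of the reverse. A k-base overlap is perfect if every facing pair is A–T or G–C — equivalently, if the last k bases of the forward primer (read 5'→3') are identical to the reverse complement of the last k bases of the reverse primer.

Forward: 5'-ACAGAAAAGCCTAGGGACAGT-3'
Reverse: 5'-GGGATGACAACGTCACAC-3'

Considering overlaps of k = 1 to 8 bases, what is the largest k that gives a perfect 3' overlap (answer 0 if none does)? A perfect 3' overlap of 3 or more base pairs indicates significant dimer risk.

Last 8 bases (5'→3') — forward …GGGACAGT, reverse …CGTCACAC.
Reverse complement of the reverse primer's last 8 bases: GTGTGACG; its first k bases are the reverse complement of the reverse primer's last k bases, so a perfect k-base overlap needs the forward primer's last k bases to equal them.
Comparing (forward last k vs required): k=1: T vs G ✗; k=2: GT vs GT ✓; k=3: AGT vs GTG ✗; k=4: CAGT vs GTGT ✗; k=5: ACAGT vs GTGTG ✗; k=6: GACAGT vs GTGTGA ✗; k=7: GGACAGT vs GTGTGAC ✗; k=8: GGGACAGT vs GTGTGACG ✗.
Only k = 2 is perfect, so the longest perfect 3' overlap is 2.

Longest perfect overlap: 2 complementary base pairs; below the dimer-risk threshold (threshold 3).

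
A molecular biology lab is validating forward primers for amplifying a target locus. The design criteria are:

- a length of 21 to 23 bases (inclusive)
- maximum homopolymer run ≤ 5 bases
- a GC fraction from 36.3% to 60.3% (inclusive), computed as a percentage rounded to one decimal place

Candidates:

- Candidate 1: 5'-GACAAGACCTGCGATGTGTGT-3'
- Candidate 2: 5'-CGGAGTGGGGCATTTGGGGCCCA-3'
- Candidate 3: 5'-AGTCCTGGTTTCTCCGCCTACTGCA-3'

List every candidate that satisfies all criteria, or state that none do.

Candidate 1 only.

Candidate 1 (21 nt, A=5 T=5 G=7 C=4): length 21 ✓; longest run = 2 ✓; GC 11/21 = 52.4% ✓ — passes.
Candidate 2 (23 nt, A=3 T=4 G=11 C=5): length 23 ✓; longest run = 4 ✓; GC 16/23 = 69.6%, outside 36.3–60.3% ✗ — fails.
Candidate 3 (25 nt, A=3 T=8 G=5 C=9): length 25, outside 21–23 ✗; longest run = 3 ✓; GC 14/25 = 56.0% ✓ — fails.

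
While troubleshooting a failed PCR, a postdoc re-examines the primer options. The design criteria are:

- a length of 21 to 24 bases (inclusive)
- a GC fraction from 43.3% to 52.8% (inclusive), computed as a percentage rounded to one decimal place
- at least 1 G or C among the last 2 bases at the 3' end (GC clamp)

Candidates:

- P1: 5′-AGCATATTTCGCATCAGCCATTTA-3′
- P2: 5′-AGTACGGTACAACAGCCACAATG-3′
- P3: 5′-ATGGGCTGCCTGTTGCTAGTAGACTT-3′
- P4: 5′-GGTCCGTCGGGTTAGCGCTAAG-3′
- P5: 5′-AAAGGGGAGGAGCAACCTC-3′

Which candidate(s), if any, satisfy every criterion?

P1 (24 nt, A=7 T=8 G=3 C=6): length 24 ✓; GC 9/24 = 37.5%, outside 43.3–52.8% ✗; 3' end TA has 0 G/C, need ≥1 ✗ — fails.
P2 (23 nt, A=9 T=3 G=5 C=6): length 23 ✓; GC 11/23 = 47.8% ✓; 3' end TG has 1 G/C ✓ — passes.
P3 (26 nt, A=4 T=9 G=8 C=5): length 26, outside 21–24 ✗; GC 13/26 = 50.0% ✓; 3' end TT has 0 G/C, need ≥1 ✗ — fails.
P4 (22 nt, A=3 T=5 G=9 C=5): length 22 ✓; GC 14/22 = 63.6%, outside 43.3–52.8% ✗; 3' end AG has 1 G/C ✓ — fails.
P5 (19 nt, A=7 T=1 G=7 C=4): length 19, outside 21–24 ✗; GC 11/19 = 57.9%, outside 43.3–52.8% ✗; 3' end TC has 1 G/C ✓ — fails.

P2 only.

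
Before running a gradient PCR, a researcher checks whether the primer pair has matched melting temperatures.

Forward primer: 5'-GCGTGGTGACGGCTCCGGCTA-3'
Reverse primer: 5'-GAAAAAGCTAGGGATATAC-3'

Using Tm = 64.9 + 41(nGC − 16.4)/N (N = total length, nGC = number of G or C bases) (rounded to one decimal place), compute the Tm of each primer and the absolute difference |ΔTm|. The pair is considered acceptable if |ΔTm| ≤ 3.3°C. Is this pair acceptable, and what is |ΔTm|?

Forward: G+C = 15, N = 21 → Tm = 64.9 + 41·(15 − 16.4)/21 = 62.2°C.
Reverse: G+C = 7, N = 19 → Tm = 64.9 + 41·(7 − 16.4)/19 = 44.6°C.
|ΔTm| = |62.2 − 44.6| = 17.6°C, > 3.3°C.

|ΔTm| = 17.6°C; the pair is not acceptable.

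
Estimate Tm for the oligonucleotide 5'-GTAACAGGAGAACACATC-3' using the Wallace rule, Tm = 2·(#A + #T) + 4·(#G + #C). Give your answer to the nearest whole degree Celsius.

Base counts: A=8, T=2, G=4, C=4 (length 18).
Tm = 2·(8+2) + 4·(4+4) = 2·10 + 4·8 = 20 + 32 = 52°C.

52°C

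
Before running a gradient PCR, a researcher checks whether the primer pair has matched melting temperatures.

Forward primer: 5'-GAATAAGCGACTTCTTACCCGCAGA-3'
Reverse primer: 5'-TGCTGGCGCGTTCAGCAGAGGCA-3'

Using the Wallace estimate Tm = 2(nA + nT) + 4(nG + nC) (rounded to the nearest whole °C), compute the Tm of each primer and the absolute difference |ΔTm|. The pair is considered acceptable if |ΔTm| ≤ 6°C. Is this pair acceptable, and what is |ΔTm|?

|ΔTm| = 2°C; the pair is acceptable.

Forward: A=8 T=5 G=5 C=7 → Tm = 2·13 + 4·12 = 74°C.
Reverse: A=4 T=4 G=9 C=6 → Tm = 2·8 + 4·15 = 76°C.
|ΔTm| = |74 − 76| = 2°C, ≤ 6°C.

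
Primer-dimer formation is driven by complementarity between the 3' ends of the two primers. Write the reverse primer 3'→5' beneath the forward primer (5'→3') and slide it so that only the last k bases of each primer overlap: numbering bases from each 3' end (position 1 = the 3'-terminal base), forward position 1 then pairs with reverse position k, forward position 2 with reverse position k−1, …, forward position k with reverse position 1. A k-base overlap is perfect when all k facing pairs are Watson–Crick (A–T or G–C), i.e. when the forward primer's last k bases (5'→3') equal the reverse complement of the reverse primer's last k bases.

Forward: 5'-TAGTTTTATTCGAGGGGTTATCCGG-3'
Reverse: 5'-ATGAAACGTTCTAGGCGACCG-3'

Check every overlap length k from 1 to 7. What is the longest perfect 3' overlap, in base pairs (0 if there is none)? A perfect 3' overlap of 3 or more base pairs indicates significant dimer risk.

Last 7 bases (5'→3') — forward …TATCCGG, reverse …GCGACCG.
Reverse complement of the reverse primer's last 7 bases: CGGTCGC; its first k bases are the reverse complement of the reverse primer's last k bases, so a perfect k-base overlap needs the forward primer's last k bases to equal them.
Comparing (forward last k vs required): k=1: G vs C ✗; k=2: GG vs CG ✗; k=3: CGG vs CGG ✓; k=4: CCGG vs CGGT ✗; k=5: TCCGG vs CGGTC ✗; k=6: ATCCGG vs CGGTCG ✗; k=7: TATCCGG vs CGGTCGC ✗.
Only k = 3 is perfect, so the longest perfect 3' overlap is 3.

Longest perfect overlap: 3 complementary base pairs; significant dimer risk (threshold 3).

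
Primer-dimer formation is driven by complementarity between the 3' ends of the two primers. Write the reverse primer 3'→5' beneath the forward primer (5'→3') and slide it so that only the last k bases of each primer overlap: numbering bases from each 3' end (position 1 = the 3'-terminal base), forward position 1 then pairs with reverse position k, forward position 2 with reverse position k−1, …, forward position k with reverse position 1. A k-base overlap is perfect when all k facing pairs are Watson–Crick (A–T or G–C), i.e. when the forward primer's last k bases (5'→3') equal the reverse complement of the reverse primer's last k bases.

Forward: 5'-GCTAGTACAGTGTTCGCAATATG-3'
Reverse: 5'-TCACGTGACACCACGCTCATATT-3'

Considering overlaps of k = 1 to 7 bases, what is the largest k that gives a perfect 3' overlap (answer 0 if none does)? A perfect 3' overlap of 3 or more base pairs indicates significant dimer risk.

Longest perfect overlap: 6 complementary base pairs; significant dimer risk (threshold 3).

Last 7 bases (5'→3') — forward …CAATATG, reverse …TCATATT.
Reverse complement of the reverse primer's last 7 bases: AATATGA; its first k bases are the reverse complement of the reverse primer's last k bases, so a perfect k-base overlap needs the forward primer's last k bases to equal them.
Comparing (forward last k vs required): k=1: G vs A ✗; k=2: TG vs AA ✗; k=3: ATG vs AAT ✗; k=4: TATG vs AATA ✗; k=5: ATATG vs AATAT ✗; k=6: AATATG vs AATATG ✓; k=7: CAATATG vs AATATGA ✗.
Only k = 6 is perfect, so the longest perfect 3' overlap is 6.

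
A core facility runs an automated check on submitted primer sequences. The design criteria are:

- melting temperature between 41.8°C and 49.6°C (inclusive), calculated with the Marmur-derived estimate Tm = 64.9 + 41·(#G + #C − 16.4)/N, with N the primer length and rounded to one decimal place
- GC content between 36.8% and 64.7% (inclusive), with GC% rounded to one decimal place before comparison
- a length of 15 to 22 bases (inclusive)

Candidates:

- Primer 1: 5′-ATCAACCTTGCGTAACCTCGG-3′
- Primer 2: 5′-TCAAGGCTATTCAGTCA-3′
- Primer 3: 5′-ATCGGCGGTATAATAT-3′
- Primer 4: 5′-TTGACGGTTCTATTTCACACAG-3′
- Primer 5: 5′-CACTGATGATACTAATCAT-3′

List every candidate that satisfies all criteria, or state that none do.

Primer 2 only.

Primer 1 (21 nt, A=5 T=5 G=4 C=7): Tm = 64.9 + 41·(11 − 16.4)/21 = 54.4°C, outside 41.8–49.6°C ✗; GC 11/21 = 52.4% ✓; length 21 ✓ — fails.
Primer 2 (17 nt, A=5 T=5 G=3 C=4): Tm = 64.9 + 41·(7 − 16.4)/17 = 42.2°C ✓; GC 7/17 = 41.2% ✓; length 17 ✓ — passes.
Primer 3 (16 nt, A=5 T=5 G=4 C=2): Tm = 64.9 + 41·(6 − 16.4)/16 = 38.3°C, outside 41.8–49.6°C ✗; GC 6/16 = 37.5% ✓; length 16 ✓ — fails.
Primer 4 (22 nt, A=5 T=8 G=4 C=5): Tm = 64.9 + 41·(9 − 16.4)/22 = 51.1°C, outside 41.8–49.6°C ✗; GC 9/22 = 40.9% ✓; length 22 ✓ — fails.
Primer 5 (19 nt, A=7 T=6 G=2 C=4): Tm = 64.9 + 41·(6 − 16.4)/19 = 42.5°C ✓; GC 6/19 = 31.6%, outside 36.8–64.7% ✗; length 19 ✓ — fails.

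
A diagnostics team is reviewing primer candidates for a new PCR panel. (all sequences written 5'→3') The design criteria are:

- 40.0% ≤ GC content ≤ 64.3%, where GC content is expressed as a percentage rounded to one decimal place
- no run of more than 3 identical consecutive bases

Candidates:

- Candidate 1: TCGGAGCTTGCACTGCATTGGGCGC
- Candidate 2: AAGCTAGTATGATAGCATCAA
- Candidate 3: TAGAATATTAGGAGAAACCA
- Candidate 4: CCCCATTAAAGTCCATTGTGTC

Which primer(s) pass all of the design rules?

Candidate 1 (25 nt, A=3 T=6 G=9 C=7): GC 16/25 = 64.0% ✓; longest run = 3 ✓ — passes.
Candidate 2 (21 nt, A=9 T=5 G=4 C=3): GC 7/21 = 33.3%, outside 40.0–64.3% ✗; longest run = 2 ✓ — fails.
Candidate 3 (20 nt, A=10 T=4 G=4 C=2): GC 6/20 = 30.0%, outside 40.0–64.3% ✗; longest run = 3 ✓ — fails.
Candidate 4 (22 nt, A=5 T=7 G=3 C=7): GC 10/22 = 45.5% ✓; longest run = 4, exceeds 3 ✗ — fails.

Candidate 1 only.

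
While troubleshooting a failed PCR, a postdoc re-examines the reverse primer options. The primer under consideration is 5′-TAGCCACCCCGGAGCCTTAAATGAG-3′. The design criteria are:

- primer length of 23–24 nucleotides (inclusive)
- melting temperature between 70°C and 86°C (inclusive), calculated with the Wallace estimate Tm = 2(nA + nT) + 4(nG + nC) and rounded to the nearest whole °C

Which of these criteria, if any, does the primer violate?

Base counts: A=7, T=4, G=6, C=8 (length 25).
length: length 25, outside 23–24 ✗
Tm: Tm = 2·11 + 4·14 = 78°C ✓

Fails: length.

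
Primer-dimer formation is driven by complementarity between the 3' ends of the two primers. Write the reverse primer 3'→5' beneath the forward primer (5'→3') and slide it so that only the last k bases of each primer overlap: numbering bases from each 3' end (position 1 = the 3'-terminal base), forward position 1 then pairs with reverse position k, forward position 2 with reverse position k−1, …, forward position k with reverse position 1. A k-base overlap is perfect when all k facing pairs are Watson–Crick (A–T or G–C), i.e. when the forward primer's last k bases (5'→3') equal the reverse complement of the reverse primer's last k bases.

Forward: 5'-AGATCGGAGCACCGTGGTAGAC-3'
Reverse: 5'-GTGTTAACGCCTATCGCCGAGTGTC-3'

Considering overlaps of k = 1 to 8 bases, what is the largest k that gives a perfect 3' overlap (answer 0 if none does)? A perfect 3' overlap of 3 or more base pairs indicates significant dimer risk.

Longest perfect overlap: 3 complementary base pairs; significant dimer risk (threshold 3).

Last 8 bases (5'→3') — forward …TGGTAGAC, reverse …CGAGTGTC.
Reverse complement of the reverse primer's last 8 bases: GACACTCG; its first k bases are the reverse complement of the reverse primer's last k bases, so a perfect k-base overlap needs the forward primer's last k bases to equal them.
Comparing (forward last k vs required): k=1: C vs G ✗; k=2: AC vs GA ✗; k=3: GAC vs GAC ✓; k=4: AGAC vs GACA ✗; k=5: TAGAC vs GACAC ✗; k=6: GTAGAC vs GACACT ✗; k=7: GGTAGAC vs GACACTC ✗; k=8: TGGTAGAC vs GACACTCG ✗.
Only k = 3 is perfect, so the longest perfect 3' overlap is 3.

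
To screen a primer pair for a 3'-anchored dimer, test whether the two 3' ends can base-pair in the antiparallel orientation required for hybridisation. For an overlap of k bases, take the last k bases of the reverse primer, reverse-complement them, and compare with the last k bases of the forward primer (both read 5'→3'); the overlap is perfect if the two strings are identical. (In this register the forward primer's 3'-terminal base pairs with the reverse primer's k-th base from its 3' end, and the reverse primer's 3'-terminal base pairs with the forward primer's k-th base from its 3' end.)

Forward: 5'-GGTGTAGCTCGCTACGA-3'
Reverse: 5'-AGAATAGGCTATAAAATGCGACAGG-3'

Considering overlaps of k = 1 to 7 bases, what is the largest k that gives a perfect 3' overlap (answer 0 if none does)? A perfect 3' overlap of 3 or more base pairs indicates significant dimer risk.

Last 7 bases (5'→3') — forward …GCTACGA, reverse …CGACAGG.
Reverse complement of the reverse primer's last 7 bases: CCTGTCG; its first k bases are the reverse complement of the reverse primer's last k bases, so a perfect k-base overlap needs the forward primer's last k bases to equal them.
Comparing (forward last k vs required): k=1: A vs C ✗; k=2: GA vs CC ✗; k=3: CGA vs CCT ✗; k=4: ACGA vs CCTG ✗; k=5: TACGA vs CCTGT ✗; k=6: CTACGA vs CCTGTC ✗; k=7: GCTACGA vs CCTGTCG ✗.
No overlap length from 1 to 7 is perfect, so the longest perfect 3' overlap is 0.

Longest perfect overlap: 0 complementary base pairs; below the dimer-risk threshold (threshold 3).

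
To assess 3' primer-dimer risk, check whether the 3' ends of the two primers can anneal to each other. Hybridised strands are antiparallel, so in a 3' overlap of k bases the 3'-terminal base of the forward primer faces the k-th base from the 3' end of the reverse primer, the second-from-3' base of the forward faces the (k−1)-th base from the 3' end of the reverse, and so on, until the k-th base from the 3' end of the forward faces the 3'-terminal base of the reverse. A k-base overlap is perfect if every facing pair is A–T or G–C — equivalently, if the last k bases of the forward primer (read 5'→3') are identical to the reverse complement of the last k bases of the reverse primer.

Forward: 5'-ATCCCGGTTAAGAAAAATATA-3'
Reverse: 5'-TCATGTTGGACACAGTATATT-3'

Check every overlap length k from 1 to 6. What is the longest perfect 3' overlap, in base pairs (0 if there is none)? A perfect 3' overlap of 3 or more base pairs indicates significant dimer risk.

Longest perfect overlap: 6 complementary base pairs; significant dimer risk (threshold 3).

Last 6 bases (5'→3') — forward …AATATA, reverse …TATATT.
Reverse complement of the reverse primer's last 6 bases: AATATA; its first k bases are the reverse complement of the reverse primer's last k bases, so a perfect k-base overlap needs the forward primer's last k bases to equal them.
Comparing (forward last k vs required): k=1: A vs A ✓; k=2: TA vs AA ✗; k=3: ATA vs AAT ✗; k=4: TATA vs AATA ✗; k=5: ATATA vs AATAT ✗; k=6: AATATA vs AATATA ✓.
Perfect overlaps at k = 1, 6; the largest is 6.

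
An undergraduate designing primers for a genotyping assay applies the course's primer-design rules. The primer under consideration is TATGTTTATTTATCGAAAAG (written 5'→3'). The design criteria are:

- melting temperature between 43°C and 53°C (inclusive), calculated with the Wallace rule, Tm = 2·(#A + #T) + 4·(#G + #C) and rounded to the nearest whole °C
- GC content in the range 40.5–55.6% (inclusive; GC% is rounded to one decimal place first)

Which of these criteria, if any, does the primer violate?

Base counts: A=7, T=9, G=3, C=1 (length 20).
Tm: Tm = 2·16 + 4·4 = 48°C ✓
GC content: GC 4/20 = 20.0%, outside 40.5–55.6% ✗

Fails: GC content.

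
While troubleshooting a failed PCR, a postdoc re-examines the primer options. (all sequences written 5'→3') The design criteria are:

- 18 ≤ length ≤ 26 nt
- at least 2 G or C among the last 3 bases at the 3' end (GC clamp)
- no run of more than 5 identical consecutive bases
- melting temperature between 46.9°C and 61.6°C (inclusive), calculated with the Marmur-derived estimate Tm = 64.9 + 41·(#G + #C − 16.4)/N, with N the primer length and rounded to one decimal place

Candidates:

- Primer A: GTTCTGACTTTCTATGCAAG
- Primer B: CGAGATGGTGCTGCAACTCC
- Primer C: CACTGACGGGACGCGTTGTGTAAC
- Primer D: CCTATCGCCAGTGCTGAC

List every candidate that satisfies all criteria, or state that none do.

Primer B and Primer D.

Primer A (20 nt, A=4 T=8 G=4 C=4): length 20 ✓; 3' end AAG has 1 G/C, need ≥2 ✗; longest run = 3 ✓; Tm = 64.9 + 41·(8 − 16.4)/20 = 47.7°C ✓ — fails.
Primer B (20 nt, A=4 T=4 G=6 C=6): length 20 ✓; 3' end TCC has 2 G/C ✓; longest run = 2 ✓; Tm = 64.9 + 41·(12 − 16.4)/20 = 55.9°C ✓ — passes.
Primer C (24 nt, A=5 T=5 G=8 C=6): length 24 ✓; 3' end AAC has 1 G/C, need ≥2 ✗; longest run = 3 ✓; Tm = 64.9 + 41·(14 − 16.4)/24 = 60.8°C ✓ — fails.
Primer D (18 nt, A=3 T=4 G=4 C=7): length 18 ✓; 3' end GAC has 2 G/C ✓; longest run = 2 ✓; Tm = 64.9 + 41·(11 − 16.4)/18 = 52.6°C ✓ — passes.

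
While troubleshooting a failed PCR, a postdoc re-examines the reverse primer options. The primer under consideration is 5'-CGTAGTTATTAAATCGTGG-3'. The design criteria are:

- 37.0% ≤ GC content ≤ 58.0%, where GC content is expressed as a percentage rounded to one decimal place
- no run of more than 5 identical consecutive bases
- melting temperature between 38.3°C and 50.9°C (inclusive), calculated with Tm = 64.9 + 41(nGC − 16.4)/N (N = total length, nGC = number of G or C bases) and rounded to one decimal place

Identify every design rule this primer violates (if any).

Fails: GC content.

Base counts: A=5, T=7, G=5, C=2 (length 19).
GC content: GC 7/19 = 36.8%, outside 37.0–58.0% ✗
homopolymer run: longest run = 3 ✓
Tm: Tm = 64.9 + 41·(7 − 16.4)/19 = 44.6°C ✓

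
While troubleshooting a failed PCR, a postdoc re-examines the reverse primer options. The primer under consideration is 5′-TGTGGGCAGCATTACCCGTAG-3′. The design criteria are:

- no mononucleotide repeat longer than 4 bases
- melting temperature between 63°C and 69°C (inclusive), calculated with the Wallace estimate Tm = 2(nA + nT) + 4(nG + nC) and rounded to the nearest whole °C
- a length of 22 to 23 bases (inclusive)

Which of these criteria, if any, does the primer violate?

Fails: length.

Base counts: A=4, T=5, G=7, C=5 (length 21).
homopolymer run: longest run = 3 ✓
Tm: Tm = 2·9 + 4·12 = 66°C ✓
length: length 21, outside 22–23 ✗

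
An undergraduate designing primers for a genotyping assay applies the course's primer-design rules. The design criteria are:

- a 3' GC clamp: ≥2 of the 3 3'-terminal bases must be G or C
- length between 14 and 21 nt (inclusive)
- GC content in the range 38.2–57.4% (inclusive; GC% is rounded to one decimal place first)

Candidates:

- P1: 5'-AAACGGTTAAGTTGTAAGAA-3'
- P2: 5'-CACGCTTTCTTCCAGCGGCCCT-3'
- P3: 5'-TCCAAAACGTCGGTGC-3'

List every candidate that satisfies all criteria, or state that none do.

P3 only.

P1 (20 nt, A=9 T=5 G=5 C=1): 3' end GAA has 1 G/C, need ≥2 ✗; length 20 ✓; GC 6/20 = 30.0%, outside 38.2–57.4% ✗ — fails.
P2 (22 nt, A=2 T=6 G=4 C=10): 3' end CCT has 2 G/C ✓; length 22, outside 14–21 ✗; GC 14/22 = 63.6%, outside 38.2–57.4% ✗ — fails.
P3 (16 nt, A=4 T=3 G=4 C=5): 3' end TGC has 2 G/C ✓; length 16 ✓; GC 9/16 = 56.3% ✓ — passes.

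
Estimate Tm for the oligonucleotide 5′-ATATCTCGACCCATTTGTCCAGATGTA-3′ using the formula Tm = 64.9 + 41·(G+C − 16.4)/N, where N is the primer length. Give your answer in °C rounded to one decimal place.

56.7°C

Base counts: A=7, T=9, G=4, C=7; G+C = 11, N = 27.
Tm = 64.9 + 41·(11 − 16.4)/27 = 64.9 + -221.40/27 = 56.7°C.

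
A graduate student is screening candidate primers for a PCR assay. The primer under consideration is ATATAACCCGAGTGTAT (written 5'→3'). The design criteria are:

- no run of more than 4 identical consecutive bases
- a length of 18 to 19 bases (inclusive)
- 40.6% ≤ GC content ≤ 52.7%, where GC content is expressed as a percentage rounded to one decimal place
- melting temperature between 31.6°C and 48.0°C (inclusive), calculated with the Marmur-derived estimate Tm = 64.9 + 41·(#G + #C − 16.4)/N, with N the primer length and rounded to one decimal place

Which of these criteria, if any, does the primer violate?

Base counts: A=6, T=5, G=3, C=3 (length 17).
homopolymer run: longest run = 3 ✓
length: length 17, outside 18–19 ✗
GC content: GC 6/17 = 35.3%, outside 40.6–52.7% ✗
Tm: Tm = 64.9 + 41·(6 − 16.4)/17 = 39.8°C ✓

Fails: length, GC content.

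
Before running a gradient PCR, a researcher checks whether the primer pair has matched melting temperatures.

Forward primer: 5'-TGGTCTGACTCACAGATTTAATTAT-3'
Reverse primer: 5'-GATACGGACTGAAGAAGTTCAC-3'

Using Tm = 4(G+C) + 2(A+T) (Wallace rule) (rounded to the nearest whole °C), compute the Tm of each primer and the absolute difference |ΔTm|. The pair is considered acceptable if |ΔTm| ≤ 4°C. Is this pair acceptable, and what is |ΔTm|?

|ΔTm| = 2°C; the pair is acceptable.

Forward: A=7 T=10 G=4 C=4 → Tm = 2·17 + 4·8 = 66°C.
Reverse: A=8 T=4 G=6 C=4 → Tm = 2·12 + 4·10 = 64°C.
|ΔTm| = |66 − 64| = 2°C, ≤ 4°C.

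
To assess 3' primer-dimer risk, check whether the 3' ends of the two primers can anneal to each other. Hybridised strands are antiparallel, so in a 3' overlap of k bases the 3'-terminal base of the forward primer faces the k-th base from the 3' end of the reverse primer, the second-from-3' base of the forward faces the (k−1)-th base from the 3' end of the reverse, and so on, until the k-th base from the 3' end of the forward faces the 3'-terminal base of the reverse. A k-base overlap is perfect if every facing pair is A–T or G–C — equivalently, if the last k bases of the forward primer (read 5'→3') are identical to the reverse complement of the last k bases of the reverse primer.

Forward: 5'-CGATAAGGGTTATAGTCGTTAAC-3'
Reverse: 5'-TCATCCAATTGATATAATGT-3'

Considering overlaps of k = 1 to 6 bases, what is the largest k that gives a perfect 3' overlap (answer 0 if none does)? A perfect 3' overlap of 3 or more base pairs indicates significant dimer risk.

Longest perfect overlap: 2 complementary base pairs; below the dimer-risk threshold (threshold 3).

Last 6 bases (5'→3') — forward …GTTAAC, reverse …TAATGT.
Reverse complement of the reverse primer's last 6 bases: ACATTA; its first k bases are the reverse complement of the reverse primer's last k bases, so a perfect k-base overlap needs the forward primer's last k bases to equal them.
Comparing (forward last k vs required): k=1: C vs A ✗; k=2: AC vs AC ✓; k=3: AAC vs ACA ✗; k=4: TAAC vs ACAT ✗; k=5: TTAAC vs ACATT ✗; k=6: GTTAAC vs ACATTA ✗.
Only k = 2 is perfect, so the longest perfect 3' overlap is 2.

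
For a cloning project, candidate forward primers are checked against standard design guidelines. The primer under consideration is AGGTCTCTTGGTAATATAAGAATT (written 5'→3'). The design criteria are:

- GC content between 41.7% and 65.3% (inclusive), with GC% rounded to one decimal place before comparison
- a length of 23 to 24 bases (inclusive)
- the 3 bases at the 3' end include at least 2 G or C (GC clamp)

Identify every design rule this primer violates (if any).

Base counts: A=8, T=9, G=5, C=2 (length 24).
GC content: GC 7/24 = 29.2%, outside 41.7–65.3% ✗
length: length 24 ✓
GC clamp: 3' end ATT has 0 G/C, need ≥2 ✗

Fails: GC content, GC clamp.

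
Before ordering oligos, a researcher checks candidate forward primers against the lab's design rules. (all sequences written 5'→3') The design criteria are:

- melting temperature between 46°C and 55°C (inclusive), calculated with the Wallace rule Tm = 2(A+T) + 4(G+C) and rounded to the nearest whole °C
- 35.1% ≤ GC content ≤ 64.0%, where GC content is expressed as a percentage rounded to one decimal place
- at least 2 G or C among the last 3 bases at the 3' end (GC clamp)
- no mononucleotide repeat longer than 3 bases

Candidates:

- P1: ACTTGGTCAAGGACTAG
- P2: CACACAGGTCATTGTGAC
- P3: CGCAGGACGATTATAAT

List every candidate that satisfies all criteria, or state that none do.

P1 (17 nt, A=5 T=4 G=5 C=3): Tm = 2·9 + 4·8 = 50°C ✓; GC 8/17 = 47.1% ✓; 3' end TAG has 1 G/C, need ≥2 ✗; longest run = 2 ✓ — fails.
P2 (18 nt, A=5 T=4 G=4 C=5): Tm = 2·9 + 4·9 = 54°C ✓; GC 9/18 = 50.0% ✓; 3' end GAC has 2 G/C ✓; longest run = 2 ✓ — passes.
P3 (17 nt, A=6 T=4 G=4 C=3): Tm = 2·10 + 4·7 = 48°C ✓; GC 7/17 = 41.2% ✓; 3' end AAT has 0 G/C, need ≥2 ✗; longest run = 2 ✓ — fails.

P2 only.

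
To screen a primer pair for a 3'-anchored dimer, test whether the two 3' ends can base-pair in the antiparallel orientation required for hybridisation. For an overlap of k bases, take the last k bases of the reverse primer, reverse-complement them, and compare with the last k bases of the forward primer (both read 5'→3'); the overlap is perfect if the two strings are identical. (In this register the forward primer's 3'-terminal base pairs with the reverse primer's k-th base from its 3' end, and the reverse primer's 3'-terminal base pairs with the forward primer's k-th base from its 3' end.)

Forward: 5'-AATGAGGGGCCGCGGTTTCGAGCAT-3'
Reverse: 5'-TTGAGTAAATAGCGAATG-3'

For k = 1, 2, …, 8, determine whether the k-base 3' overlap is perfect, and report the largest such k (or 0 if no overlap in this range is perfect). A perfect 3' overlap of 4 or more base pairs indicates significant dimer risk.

Longest perfect overlap: 3 complementary base pairs; below the dimer-risk threshold (threshold 4).

Last 8 bases (5'→3') — forward …TCGAGCAT, reverse …AGCGAATG.
Reverse complement of the reverse primer's last 8 bases: CATTCGCT; its first k bases are the reverse complement of the reverse primer's last k bases, so a perfect k-base overlap needs the forward primer's last k bases to equal them.
Comparing (forward last k vs required): k=1: T vs C ✗; k=2: AT vs CA ✗; k=3: CAT vs CAT ✓; k=4: GCAT vs CATT ✗; k=5: AGCAT vs CATTC ✗; k=6: GAGCAT vs CATTCG ✗; k=7: CGAGCAT vs CATTCGC ✗; k=8: TCGAGCAT vs CATTCGCT ✗.
Only k = 3 is perfect, so the longest perfect 3' overlap is 3.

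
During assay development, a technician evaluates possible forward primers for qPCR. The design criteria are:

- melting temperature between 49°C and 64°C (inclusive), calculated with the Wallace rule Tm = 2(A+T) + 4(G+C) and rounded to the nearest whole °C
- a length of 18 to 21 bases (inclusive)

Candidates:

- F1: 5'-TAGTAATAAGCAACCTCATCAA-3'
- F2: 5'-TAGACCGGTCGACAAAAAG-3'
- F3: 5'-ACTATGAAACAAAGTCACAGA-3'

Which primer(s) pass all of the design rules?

F1 (22 nt, A=10 T=5 G=2 C=5): Tm = 2·15 + 4·7 = 58°C ✓; length 22, outside 18–21 ✗ — fails.
F2 (19 nt, A=8 T=2 G=5 C=4): Tm = 2·10 + 4·9 = 56°C ✓; length 19 ✓ — passes.
F3 (21 nt, A=11 T=3 G=3 C=4): Tm = 2·14 + 4·7 = 56°C ✓; length 21 ✓ — passes.

F2 and F3.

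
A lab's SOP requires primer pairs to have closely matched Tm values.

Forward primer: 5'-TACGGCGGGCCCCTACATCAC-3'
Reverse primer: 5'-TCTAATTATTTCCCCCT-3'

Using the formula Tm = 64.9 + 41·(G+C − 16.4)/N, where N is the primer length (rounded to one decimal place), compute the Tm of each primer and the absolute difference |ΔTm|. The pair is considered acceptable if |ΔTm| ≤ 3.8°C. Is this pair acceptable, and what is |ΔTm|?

Forward: G+C = 14, N = 21 → Tm = 64.9 + 41·(14 − 16.4)/21 = 60.2°C.
Reverse: G+C = 6, N = 17 → Tm = 64.9 + 41·(6 − 16.4)/17 = 39.8°C.
|ΔTm| = |60.2 − 39.8| = 20.4°C, > 3.8°C.

|ΔTm| = 20.4°C; the pair is not acceptable.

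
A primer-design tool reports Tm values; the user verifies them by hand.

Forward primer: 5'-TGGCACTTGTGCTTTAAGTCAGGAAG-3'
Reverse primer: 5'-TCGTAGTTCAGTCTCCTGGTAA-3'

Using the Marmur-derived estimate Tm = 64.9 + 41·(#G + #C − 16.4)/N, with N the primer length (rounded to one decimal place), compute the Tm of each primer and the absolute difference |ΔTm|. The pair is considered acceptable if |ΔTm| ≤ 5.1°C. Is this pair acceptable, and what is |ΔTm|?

Forward: G+C = 12, N = 26 → Tm = 64.9 + 41·(12 − 16.4)/26 = 58.0°C.
Reverse: G+C = 10, N = 22 → Tm = 64.9 + 41·(10 − 16.4)/22 = 53.0°C.
|ΔTm| = |58.0 − 53.0| = 5.0°C, ≤ 5.1°C.

|ΔTm| = 5.0°C; the pair is acceptable.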